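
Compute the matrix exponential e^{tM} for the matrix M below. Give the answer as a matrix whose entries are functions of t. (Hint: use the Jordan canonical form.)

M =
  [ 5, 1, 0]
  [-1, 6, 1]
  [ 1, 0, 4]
e^{tM} =
  [-t^2*exp(5*t)/2 + exp(5*t), t^2*exp(5*t)/2 + t*exp(5*t), t^2*exp(5*t)/2]
  [-t*exp(5*t), t*exp(5*t) + exp(5*t), t*exp(5*t)]
  [-t^2*exp(5*t)/2 + t*exp(5*t), t^2*exp(5*t)/2, t^2*exp(5*t)/2 - t*exp(5*t) + exp(5*t)]

Strategy: write M = P · J · P⁻¹ where J is a Jordan canonical form, so e^{tM} = P · e^{tJ} · P⁻¹, and e^{tJ} can be computed block-by-block.

M has Jordan form
J =
  [5, 1, 0]
  [0, 5, 1]
  [0, 0, 5]
(up to reordering of blocks).

Per-block formulas:
  For a 3×3 Jordan block J_3(5): exp(t · J_3(5)) = e^(5t)·(I + t·N + (t^2/2)·N^2), where N is the 3×3 nilpotent shift.

After assembling e^{tJ} and conjugating by P, we get:

e^{tM} =
  [-t^2*exp(5*t)/2 + exp(5*t), t^2*exp(5*t)/2 + t*exp(5*t), t^2*exp(5*t)/2]
  [-t*exp(5*t), t*exp(5*t) + exp(5*t), t*exp(5*t)]
  [-t^2*exp(5*t)/2 + t*exp(5*t), t^2*exp(5*t)/2, t^2*exp(5*t)/2 - t*exp(5*t) + exp(5*t)]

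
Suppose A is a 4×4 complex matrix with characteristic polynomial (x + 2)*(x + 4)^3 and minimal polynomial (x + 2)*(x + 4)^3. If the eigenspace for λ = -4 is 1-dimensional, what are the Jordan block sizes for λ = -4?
Block sizes for λ = -4: [3]

Step 1 — from the characteristic polynomial, algebraic multiplicity of λ = -4 is 3. From dim ker(A − (-4)·I) = 1, there are exactly 1 Jordan blocks for λ = -4.
Step 2 — from the minimal polynomial, the factor (x + 4)^3 tells us the largest block for λ = -4 has size 3.
Step 3 — with total size 3, 1 blocks, and largest block 3, the block sizes (in nonincreasing order) are [3].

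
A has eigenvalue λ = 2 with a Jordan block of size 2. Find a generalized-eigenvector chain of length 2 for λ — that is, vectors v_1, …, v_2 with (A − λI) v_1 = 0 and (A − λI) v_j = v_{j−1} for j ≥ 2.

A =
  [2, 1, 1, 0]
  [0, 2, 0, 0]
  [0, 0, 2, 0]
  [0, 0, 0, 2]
A Jordan chain for λ = 2 of length 2:
v_1 = (1, 0, 0, 0)ᵀ
v_2 = (0, 1, 0, 0)ᵀ

Let N = A − (2)·I. We want v_2 with N^2 v_2 = 0 but N^1 v_2 ≠ 0; then v_{j-1} := N · v_j for j = 2, …, 2.

Pick v_2 = (0, 1, 0, 0)ᵀ.
Then v_1 = N · v_2 = (1, 0, 0, 0)ᵀ.

Sanity check: (A − (2)·I) v_1 = (0, 0, 0, 0)ᵀ = 0. ✓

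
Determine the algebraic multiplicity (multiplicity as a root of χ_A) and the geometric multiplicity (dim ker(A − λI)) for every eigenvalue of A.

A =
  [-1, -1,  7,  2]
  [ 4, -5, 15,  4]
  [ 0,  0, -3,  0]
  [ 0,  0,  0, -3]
λ = -3: alg = 4, geom = 2

Step 1 — factor the characteristic polynomial to read off the algebraic multiplicities:
  χ_A(x) = (x + 3)^4

Step 2 — compute geometric multiplicities via the rank-nullity identity g(λ) = n − rank(A − λI):
  rank(A − (-3)·I) = 2, so dim ker(A − (-3)·I) = n − 2 = 2

Summary:
  λ = -3: algebraic multiplicity = 4, geometric multiplicity = 2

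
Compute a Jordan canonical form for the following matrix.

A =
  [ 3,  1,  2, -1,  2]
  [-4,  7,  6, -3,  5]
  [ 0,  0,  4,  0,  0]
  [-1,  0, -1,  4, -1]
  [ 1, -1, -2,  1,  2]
J_3(4) ⊕ J_2(4)

The characteristic polynomial is
  det(x·I − A) = x^5 - 20*x^4 + 160*x^3 - 640*x^2 + 1280*x - 1024 = (x - 4)^5

Eigenvalues and multiplicities (the geometric multiplicity of λ is n − rank(A − λI), which equals the number of Jordan blocks for λ):
  λ = 4: algebraic multiplicity = 5, geometric multiplicity = 2

Determining the block sizes for each eigenvalue:
  λ = 4: with am = 5 and gm = 2, the partition is not yet determined (e.g. several partitions of 5 into 2 parts exist). Let N = A − (4)·I. Computing rank(N^1) = 3, rank(N^2) = 1, rank(N^3) = 0; the number of blocks of size ≥ j is rank(N^{j−1}) − rank(N^j), giving [2, 2, 1]. So we have 1 block(s) of size 3, 1 block(s) of size 2 → block sizes [3, 2]

Assembling the blocks gives a Jordan form
J =
  [4, 1, 0, 0, 0]
  [0, 4, 1, 0, 0]
  [0, 0, 4, 0, 0]
  [0, 0, 0, 4, 1]
  [0, 0, 0, 0, 4]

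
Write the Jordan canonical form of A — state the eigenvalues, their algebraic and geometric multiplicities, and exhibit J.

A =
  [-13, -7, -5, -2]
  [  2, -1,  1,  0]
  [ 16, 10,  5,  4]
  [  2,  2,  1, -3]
J_3(-3) ⊕ J_1(-3)

The characteristic polynomial is
  det(x·I − A) = x^4 + 12*x^3 + 54*x^2 + 108*x + 81 = (x + 3)^4

Eigenvalues and multiplicities (the geometric multiplicity of λ is n − rank(A − λI), which equals the number of Jordan blocks for λ):
  λ = -3: algebraic multiplicity = 4, geometric multiplicity = 2

Determining the block sizes for each eigenvalue:
  λ = -3: with am = 4 and gm = 2, the partition is not yet determined (e.g. several partitions of 4 into 2 parts exist). Let N = A − (-3)·I. Computing rank(N^1) = 2, rank(N^2) = 1, rank(N^3) = 0; the number of blocks of size ≥ j is rank(N^{j−1}) − rank(N^j), giving [2, 1, 1]. So we have 1 block(s) of size 3, 1 block(s) of size 1 → block sizes [3, 1]

Assembling the blocks gives a Jordan form
J =
  [-3,  1,  0,  0]
  [ 0, -3,  1,  0]
  [ 0,  0, -3,  0]
  [ 0,  0,  0, -3]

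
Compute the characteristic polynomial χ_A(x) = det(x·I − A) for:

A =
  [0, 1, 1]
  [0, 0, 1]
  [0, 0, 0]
x^3

Expanding det(x·I − A) (e.g. by cofactor expansion or by noting that A is similar to its Jordan form J, which has the same characteristic polynomial as A) gives
  χ_A(x) = x^3
which factors as x^3. The eigenvalues (with algebraic multiplicities) are λ = 0 with multiplicity 3.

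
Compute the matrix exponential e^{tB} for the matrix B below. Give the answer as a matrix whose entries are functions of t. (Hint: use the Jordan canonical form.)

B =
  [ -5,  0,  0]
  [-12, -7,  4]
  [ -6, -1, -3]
e^{tB} =
  [exp(-5*t), 0, 0]
  [-12*t*exp(-5*t), -2*t*exp(-5*t) + exp(-5*t), 4*t*exp(-5*t)]
  [-6*t*exp(-5*t), -t*exp(-5*t), 2*t*exp(-5*t) + exp(-5*t)]

Strategy: write B = P · J · P⁻¹ where J is a Jordan canonical form, so e^{tB} = P · e^{tJ} · P⁻¹, and e^{tJ} can be computed block-by-block.

B has Jordan form
J =
  [-5,  1,  0]
  [ 0, -5,  0]
  [ 0,  0, -5]
(up to reordering of blocks).

Per-block formulas:
  For a 1×1 block at λ = -5: exp(t · [-5]) = [e^(-5t)].
  For a 2×2 Jordan block J_2(-5): exp(t · J_2(-5)) = e^(-5t)·(I + t·N), where N is the 2×2 nilpotent shift.

After assembling e^{tJ} and conjugating by P, we get:

e^{tB} =
  [exp(-5*t), 0, 0]
  [-12*t*exp(-5*t), -2*t*exp(-5*t) + exp(-5*t), 4*t*exp(-5*t)]
  [-6*t*exp(-5*t), -t*exp(-5*t), 2*t*exp(-5*t) + exp(-5*t)]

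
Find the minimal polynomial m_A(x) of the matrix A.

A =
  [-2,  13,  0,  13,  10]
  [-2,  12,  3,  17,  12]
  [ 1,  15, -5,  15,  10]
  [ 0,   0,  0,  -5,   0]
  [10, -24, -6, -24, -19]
x^4 + 14*x^3 + 60*x^2 + 50*x - 125

The characteristic polynomial is χ_A(x) = (x - 1)*(x + 5)^4, so the eigenvalues are known. The minimal polynomial is
  m_A(x) = Π_λ (x − λ)^{k_λ}
where k_λ is the size of the *largest* Jordan block for λ (equivalently, the smallest k with (A − λI)^k v = 0 for every generalised eigenvector v of λ).

  λ = -5: largest Jordan block has size 3, contributing (x + 5)^3
  λ = 1: largest Jordan block has size 1, contributing (x − 1)

So m_A(x) = (x - 1)*(x + 5)^3 = x^4 + 14*x^3 + 60*x^2 + 50*x - 125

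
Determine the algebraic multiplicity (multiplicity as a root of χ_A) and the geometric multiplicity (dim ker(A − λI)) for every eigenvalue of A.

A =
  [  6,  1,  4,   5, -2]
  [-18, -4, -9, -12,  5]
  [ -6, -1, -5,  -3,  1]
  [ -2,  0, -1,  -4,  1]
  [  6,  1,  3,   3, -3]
λ = -2: alg = 5, geom = 3

Step 1 — factor the characteristic polynomial to read off the algebraic multiplicities:
  χ_A(x) = (x + 2)^5

Step 2 — compute geometric multiplicities via the rank-nullity identity g(λ) = n − rank(A − λI):
  rank(A − (-2)·I) = 2, so dim ker(A − (-2)·I) = n − 2 = 3

Summary:
  λ = -2: algebraic multiplicity = 5, geometric multiplicity = 3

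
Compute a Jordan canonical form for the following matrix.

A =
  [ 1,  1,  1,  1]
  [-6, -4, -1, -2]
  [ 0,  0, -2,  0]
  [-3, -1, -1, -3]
J_3(-2) ⊕ J_1(-2)

The characteristic polynomial is
  det(x·I − A) = x^4 + 8*x^3 + 24*x^2 + 32*x + 16 = (x + 2)^4

Eigenvalues and multiplicities (the geometric multiplicity of λ is n − rank(A − λI), which equals the number of Jordan blocks for λ):
  λ = -2: algebraic multiplicity = 4, geometric multiplicity = 2

Determining the block sizes for each eigenvalue:
  λ = -2: with am = 4 and gm = 2, the partition is not yet determined (e.g. several partitions of 4 into 2 parts exist). Let N = A − (-2)·I. Computing rank(N^1) = 2, rank(N^2) = 1, rank(N^3) = 0; the number of blocks of size ≥ j is rank(N^{j−1}) − rank(N^j), giving [2, 1, 1]. So we have 1 block(s) of size 3, 1 block(s) of size 1 → block sizes [3, 1]

Assembling the blocks gives a Jordan form
J =
  [-2,  1,  0,  0]
  [ 0, -2,  1,  0]
  [ 0,  0, -2,  0]
  [ 0,  0,  0, -2]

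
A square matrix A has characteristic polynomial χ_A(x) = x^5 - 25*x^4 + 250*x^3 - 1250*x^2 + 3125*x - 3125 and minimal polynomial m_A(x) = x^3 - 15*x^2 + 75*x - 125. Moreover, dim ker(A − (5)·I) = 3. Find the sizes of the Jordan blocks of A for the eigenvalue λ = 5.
Block sizes for λ = 5: [3, 1, 1]

Step 1 — from the characteristic polynomial, algebraic multiplicity of λ = 5 is 5. From dim ker(A − (5)·I) = 3, there are exactly 3 Jordan blocks for λ = 5.
Step 2 — from the minimal polynomial, the factor (x − 5)^3 tells us the largest block for λ = 5 has size 3.
Step 3 — with total size 5, 3 blocks, and largest block 3, the block sizes (in nonincreasing order) are [3, 1, 1].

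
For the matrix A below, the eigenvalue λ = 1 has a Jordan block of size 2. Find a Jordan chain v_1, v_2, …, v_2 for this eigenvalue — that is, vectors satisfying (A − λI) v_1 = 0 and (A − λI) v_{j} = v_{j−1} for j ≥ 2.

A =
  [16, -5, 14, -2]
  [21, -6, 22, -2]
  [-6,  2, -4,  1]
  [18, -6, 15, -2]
A Jordan chain for λ = 1 of length 2:
v_1 = (15, 21, -6, 18)ᵀ
v_2 = (1, 0, 0, 0)ᵀ

Let N = A − (1)·I. We want v_2 with N^2 v_2 = 0 but N^1 v_2 ≠ 0; then v_{j-1} := N · v_j for j = 2, …, 2.

Pick v_2 = (1, 0, 0, 0)ᵀ.
Then v_1 = N · v_2 = (15, 21, -6, 18)ᵀ.

Sanity check: (A − (1)·I) v_1 = (0, 0, 0, 0)ᵀ = 0. ✓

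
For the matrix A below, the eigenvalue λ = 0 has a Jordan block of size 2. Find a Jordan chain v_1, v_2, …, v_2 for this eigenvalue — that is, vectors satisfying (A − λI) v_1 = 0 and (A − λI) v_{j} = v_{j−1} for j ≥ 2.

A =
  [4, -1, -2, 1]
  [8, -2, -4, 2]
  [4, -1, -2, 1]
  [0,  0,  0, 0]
A Jordan chain for λ = 0 of length 2:
v_1 = (4, 8, 4, 0)ᵀ
v_2 = (1, 0, 0, 0)ᵀ

Let N = A − (0)·I. We want v_2 with N^2 v_2 = 0 but N^1 v_2 ≠ 0; then v_{j-1} := N · v_j for j = 2, …, 2.

Pick v_2 = (1, 0, 0, 0)ᵀ.
Then v_1 = N · v_2 = (4, 8, 4, 0)ᵀ.

Sanity check: (A − (0)·I) v_1 = (0, 0, 0, 0)ᵀ = 0. ✓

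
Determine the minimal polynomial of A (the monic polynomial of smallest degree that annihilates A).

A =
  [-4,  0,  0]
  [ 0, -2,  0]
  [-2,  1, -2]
x^3 + 8*x^2 + 20*x + 16

The characteristic polynomial is χ_A(x) = (x + 2)^2*(x + 4), so the eigenvalues are known. The minimal polynomial is
  m_A(x) = Π_λ (x − λ)^{k_λ}
where k_λ is the size of the *largest* Jordan block for λ (equivalently, the smallest k with (A − λI)^k v = 0 for every generalised eigenvector v of λ).

  λ = -4: largest Jordan block has size 1, contributing (x + 4)
  λ = -2: largest Jordan block has size 2, contributing (x + 2)^2

So m_A(x) = (x + 2)^2*(x + 4) = x^3 + 8*x^2 + 20*x + 16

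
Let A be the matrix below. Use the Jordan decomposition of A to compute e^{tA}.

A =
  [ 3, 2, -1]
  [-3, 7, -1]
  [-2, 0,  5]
e^{tA} =
  [-2*t*exp(5*t) + exp(5*t), 2*t*exp(5*t), -t*exp(5*t)]
  [t^2*exp(5*t) - 3*t*exp(5*t), -t^2*exp(5*t) + 2*t*exp(5*t) + exp(5*t), t^2*exp(5*t)/2 - t*exp(5*t)]
  [2*t^2*exp(5*t) - 2*t*exp(5*t), -2*t^2*exp(5*t), t^2*exp(5*t) + exp(5*t)]

Strategy: write A = P · J · P⁻¹ where J is a Jordan canonical form, so e^{tA} = P · e^{tJ} · P⁻¹, and e^{tJ} can be computed block-by-block.

A has Jordan form
J =
  [5, 1, 0]
  [0, 5, 1]
  [0, 0, 5]
(up to reordering of blocks).

Per-block formulas:
  For a 3×3 Jordan block J_3(5): exp(t · J_3(5)) = e^(5t)·(I + t·N + (t^2/2)·N^2), where N is the 3×3 nilpotent shift.

After assembling e^{tJ} and conjugating by P, we get:

e^{tA} =
  [-2*t*exp(5*t) + exp(5*t), 2*t*exp(5*t), -t*exp(5*t)]
  [t^2*exp(5*t) - 3*t*exp(5*t), -t^2*exp(5*t) + 2*t*exp(5*t) + exp(5*t), t^2*exp(5*t)/2 - t*exp(5*t)]
  [2*t^2*exp(5*t) - 2*t*exp(5*t), -2*t^2*exp(5*t), t^2*exp(5*t) + exp(5*t)]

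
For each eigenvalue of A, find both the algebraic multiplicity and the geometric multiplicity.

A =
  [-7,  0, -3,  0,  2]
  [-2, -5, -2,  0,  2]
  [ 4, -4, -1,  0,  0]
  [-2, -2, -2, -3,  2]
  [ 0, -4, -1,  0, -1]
λ = -5: alg = 1, geom = 1; λ = -3: alg = 4, geom = 3

Step 1 — factor the characteristic polynomial to read off the algebraic multiplicities:
  χ_A(x) = (x + 3)^4*(x + 5)

Step 2 — compute geometric multiplicities via the rank-nullity identity g(λ) = n − rank(A − λI):
  rank(A − (-5)·I) = 4, so dim ker(A − (-5)·I) = n − 4 = 1
  rank(A − (-3)·I) = 2, so dim ker(A − (-3)·I) = n − 2 = 3

Summary:
  λ = -5: algebraic multiplicity = 1, geometric multiplicity = 1
  λ = -3: algebraic multiplicity = 4, geometric multiplicity = 3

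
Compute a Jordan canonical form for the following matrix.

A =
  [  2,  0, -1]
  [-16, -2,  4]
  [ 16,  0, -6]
J_2(-2) ⊕ J_1(-2)

The characteristic polynomial is
  det(x·I − A) = x^3 + 6*x^2 + 12*x + 8 = (x + 2)^3

Eigenvalues and multiplicities (the geometric multiplicity of λ is n − rank(A − λI), which equals the number of Jordan blocks for λ):
  λ = -2: algebraic multiplicity = 3, geometric multiplicity = 2

Determining the block sizes for each eigenvalue:
  λ = -2: 2 blocks summing to 3 forces exactly one block of size 2 and the rest size 1 → block sizes [2, 1]

Assembling the blocks gives a Jordan form
J =
  [-2,  1,  0]
  [ 0, -2,  0]
  [ 0,  0, -2]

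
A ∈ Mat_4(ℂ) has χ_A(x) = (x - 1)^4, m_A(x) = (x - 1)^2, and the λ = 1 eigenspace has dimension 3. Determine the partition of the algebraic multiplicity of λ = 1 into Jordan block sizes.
Block sizes for λ = 1: [2, 1, 1]

Step 1 — from the characteristic polynomial, algebraic multiplicity of λ = 1 is 4. From dim ker(A − (1)·I) = 3, there are exactly 3 Jordan blocks for λ = 1.
Step 2 — from the minimal polynomial, the factor (x − 1)^2 tells us the largest block for λ = 1 has size 2.
Step 3 — with total size 4, 3 blocks, and largest block 2, the block sizes (in nonincreasing order) are [2, 1, 1].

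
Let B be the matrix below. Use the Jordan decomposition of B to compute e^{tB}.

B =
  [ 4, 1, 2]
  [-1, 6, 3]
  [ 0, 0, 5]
e^{tB} =
  [-t*exp(5*t) + exp(5*t), t*exp(5*t), t^2*exp(5*t)/2 + 2*t*exp(5*t)]
  [-t*exp(5*t), t*exp(5*t) + exp(5*t), t^2*exp(5*t)/2 + 3*t*exp(5*t)]
  [0, 0, exp(5*t)]

Strategy: write B = P · J · P⁻¹ where J is a Jordan canonical form, so e^{tB} = P · e^{tJ} · P⁻¹, and e^{tJ} can be computed block-by-block.

B has Jordan form
J =
  [5, 1, 0]
  [0, 5, 1]
  [0, 0, 5]
(up to reordering of blocks).

Per-block formulas:
  For a 3×3 Jordan block J_3(5): exp(t · J_3(5)) = e^(5t)·(I + t·N + (t^2/2)·N^2), where N is the 3×3 nilpotent shift.

After assembling e^{tJ} and conjugating by P, we get:

e^{tB} =
  [-t*exp(5*t) + exp(5*t), t*exp(5*t), t^2*exp(5*t)/2 + 2*t*exp(5*t)]
  [-t*exp(5*t), t*exp(5*t) + exp(5*t), t^2*exp(5*t)/2 + 3*t*exp(5*t)]
  [0, 0, exp(5*t)]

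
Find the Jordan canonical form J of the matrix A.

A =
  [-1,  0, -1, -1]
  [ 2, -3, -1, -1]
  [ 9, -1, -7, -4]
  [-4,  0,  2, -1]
J_3(-3) ⊕ J_1(-3)

The characteristic polynomial is
  det(x·I − A) = x^4 + 12*x^3 + 54*x^2 + 108*x + 81 = (x + 3)^4

Eigenvalues and multiplicities (the geometric multiplicity of λ is n − rank(A − λI), which equals the number of Jordan blocks for λ):
  λ = -3: algebraic multiplicity = 4, geometric multiplicity = 2

Determining the block sizes for each eigenvalue:
  λ = -3: with am = 4 and gm = 2, the partition is not yet determined (e.g. several partitions of 4 into 2 parts exist). Let N = A − (-3)·I. Computing rank(N^1) = 2, rank(N^2) = 1, rank(N^3) = 0; the number of blocks of size ≥ j is rank(N^{j−1}) − rank(N^j), giving [2, 1, 1]. So we have 1 block(s) of size 3, 1 block(s) of size 1 → block sizes [3, 1]

Assembling the blocks gives a Jordan form
J =
  [-3,  1,  0,  0]
  [ 0, -3,  1,  0]
  [ 0,  0, -3,  0]
  [ 0,  0,  0, -3]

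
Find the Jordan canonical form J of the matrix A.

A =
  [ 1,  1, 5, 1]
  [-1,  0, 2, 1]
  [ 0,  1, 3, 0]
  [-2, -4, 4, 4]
J_3(2) ⊕ J_1(2)

The characteristic polynomial is
  det(x·I − A) = x^4 - 8*x^3 + 24*x^2 - 32*x + 16 = (x - 2)^4

Eigenvalues and multiplicities (the geometric multiplicity of λ is n − rank(A − λI), which equals the number of Jordan blocks for λ):
  λ = 2: algebraic multiplicity = 4, geometric multiplicity = 2

Determining the block sizes for each eigenvalue:
  λ = 2: with am = 4 and gm = 2, the partition is not yet determined (e.g. several partitions of 4 into 2 parts exist). Let N = A − (2)·I. Computing rank(N^1) = 2, rank(N^2) = 1, rank(N^3) = 0; the number of blocks of size ≥ j is rank(N^{j−1}) − rank(N^j), giving [2, 1, 1]. So we have 1 block(s) of size 3, 1 block(s) of size 1 → block sizes [3, 1]

Assembling the blocks gives a Jordan form
J =
  [2, 1, 0, 0]
  [0, 2, 1, 0]
  [0, 0, 2, 0]
  [0, 0, 0, 2]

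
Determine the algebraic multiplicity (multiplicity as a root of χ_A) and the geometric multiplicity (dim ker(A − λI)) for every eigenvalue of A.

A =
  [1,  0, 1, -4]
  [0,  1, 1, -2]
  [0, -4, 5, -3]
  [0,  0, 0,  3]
λ = 1: alg = 1, geom = 1; λ = 3: alg = 3, geom = 1

Step 1 — factor the characteristic polynomial to read off the algebraic multiplicities:
  χ_A(x) = (x - 3)^3*(x - 1)

Step 2 — compute geometric multiplicities via the rank-nullity identity g(λ) = n − rank(A − λI):
  rank(A − (1)·I) = 3, so dim ker(A − (1)·I) = n − 3 = 1
  rank(A − (3)·I) = 3, so dim ker(A − (3)·I) = n − 3 = 1

Summary:
  λ = 1: algebraic multiplicity = 1, geometric multiplicity = 1
  λ = 3: algebraic multiplicity = 3, geometric multiplicity = 1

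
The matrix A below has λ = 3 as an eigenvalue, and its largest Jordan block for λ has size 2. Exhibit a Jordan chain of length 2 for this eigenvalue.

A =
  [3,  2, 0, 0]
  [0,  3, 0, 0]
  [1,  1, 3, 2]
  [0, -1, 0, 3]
A Jordan chain for λ = 3 of length 2:
v_1 = (0, 0, 1, 0)ᵀ
v_2 = (1, 0, 0, 0)ᵀ

Let N = A − (3)·I. We want v_2 with N^2 v_2 = 0 but N^1 v_2 ≠ 0; then v_{j-1} := N · v_j for j = 2, …, 2.

Pick v_2 = (1, 0, 0, 0)ᵀ.
Then v_1 = N · v_2 = (0, 0, 1, 0)ᵀ.

Sanity check: (A − (3)·I) v_1 = (0, 0, 0, 0)ᵀ = 0. ✓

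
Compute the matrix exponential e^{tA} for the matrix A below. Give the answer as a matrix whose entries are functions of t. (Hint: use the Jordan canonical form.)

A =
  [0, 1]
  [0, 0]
e^{tA} =
  [1, t]
  [0, 1]

Strategy: write A = P · J · P⁻¹ where J is a Jordan canonical form, so e^{tA} = P · e^{tJ} · P⁻¹, and e^{tJ} can be computed block-by-block.

A has Jordan form
J =
  [0, 1]
  [0, 0]
(up to reordering of blocks).

Per-block formulas:
  For a 2×2 Jordan block J_2(0): exp(t · J_2(0)) = e^(0t)·(I + t·N), where N is the 2×2 nilpotent shift.

After assembling e^{tJ} and conjugating by P, we get:

e^{tA} =
  [1, t]
  [0, 1]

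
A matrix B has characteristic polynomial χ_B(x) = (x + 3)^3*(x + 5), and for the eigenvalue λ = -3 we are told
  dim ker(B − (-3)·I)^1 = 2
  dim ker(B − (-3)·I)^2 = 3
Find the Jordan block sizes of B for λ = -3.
Block sizes for λ = -3: [2, 1]

From the dimensions of kernels of powers, the number of Jordan blocks of size at least j is d_j − d_{j−1} where d_j = dim ker(N^j) (with d_0 = 0). Computing the differences gives [2, 1].
The number of blocks of size exactly k is (#blocks of size ≥ k) − (#blocks of size ≥ k + 1), so the partition is: 1 block(s) of size 1, 1 block(s) of size 2.
In nonincreasing order the block sizes are [2, 1].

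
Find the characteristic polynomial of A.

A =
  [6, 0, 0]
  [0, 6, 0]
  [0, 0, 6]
x^3 - 18*x^2 + 108*x - 216

Expanding det(x·I − A) (e.g. by cofactor expansion or by noting that A is similar to its Jordan form J, which has the same characteristic polynomial as A) gives
  χ_A(x) = x^3 - 18*x^2 + 108*x - 216
which factors as (x - 6)^3. The eigenvalues (with algebraic multiplicities) are λ = 6 with multiplicity 3.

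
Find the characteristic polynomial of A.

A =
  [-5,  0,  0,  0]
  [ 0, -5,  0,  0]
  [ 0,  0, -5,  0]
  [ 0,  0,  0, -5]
x^4 + 20*x^3 + 150*x^2 + 500*x + 625

Expanding det(x·I − A) (e.g. by cofactor expansion or by noting that A is similar to its Jordan form J, which has the same characteristic polynomial as A) gives
  χ_A(x) = x^4 + 20*x^3 + 150*x^2 + 500*x + 625
which factors as (x + 5)^4. The eigenvalues (with algebraic multiplicities) are λ = -5 with multiplicity 4.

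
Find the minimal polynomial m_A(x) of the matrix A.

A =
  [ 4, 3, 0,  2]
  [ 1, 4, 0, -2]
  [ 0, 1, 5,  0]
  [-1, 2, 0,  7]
x^3 - 15*x^2 + 75*x - 125

The characteristic polynomial is χ_A(x) = (x - 5)^4, so the eigenvalues are known. The minimal polynomial is
  m_A(x) = Π_λ (x − λ)^{k_λ}
where k_λ is the size of the *largest* Jordan block for λ (equivalently, the smallest k with (A − λI)^k v = 0 for every generalised eigenvector v of λ).

  λ = 5: largest Jordan block has size 3, contributing (x − 5)^3

So m_A(x) = (x - 5)^3 = x^3 - 15*x^2 + 75*x - 125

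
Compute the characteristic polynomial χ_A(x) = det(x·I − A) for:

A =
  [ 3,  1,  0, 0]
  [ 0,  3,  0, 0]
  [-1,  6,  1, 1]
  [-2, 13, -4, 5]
x^4 - 12*x^3 + 54*x^2 - 108*x + 81

Expanding det(x·I − A) (e.g. by cofactor expansion or by noting that A is similar to its Jordan form J, which has the same characteristic polynomial as A) gives
  χ_A(x) = x^4 - 12*x^3 + 54*x^2 - 108*x + 81
which factors as (x - 3)^4. The eigenvalues (with algebraic multiplicities) are λ = 3 with multiplicity 4.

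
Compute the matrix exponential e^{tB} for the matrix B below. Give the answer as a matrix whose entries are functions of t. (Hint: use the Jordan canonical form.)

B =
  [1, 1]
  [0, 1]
e^{tB} =
  [exp(t), t*exp(t)]
  [0, exp(t)]

Strategy: write B = P · J · P⁻¹ where J is a Jordan canonical form, so e^{tB} = P · e^{tJ} · P⁻¹, and e^{tJ} can be computed block-by-block.

B has Jordan form
J =
  [1, 1]
  [0, 1]
(up to reordering of blocks).

Per-block formulas:
  For a 2×2 Jordan block J_2(1): exp(t · J_2(1)) = e^(1t)·(I + t·N), where N is the 2×2 nilpotent shift.

After assembling e^{tJ} and conjugating by P, we get:

e^{tB} =
  [exp(t), t*exp(t)]
  [0, exp(t)]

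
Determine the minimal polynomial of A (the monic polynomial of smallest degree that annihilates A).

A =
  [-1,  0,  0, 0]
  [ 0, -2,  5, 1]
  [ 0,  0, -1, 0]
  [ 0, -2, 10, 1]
x^2 + x

The characteristic polynomial is χ_A(x) = x*(x + 1)^3, so the eigenvalues are known. The minimal polynomial is
  m_A(x) = Π_λ (x − λ)^{k_λ}
where k_λ is the size of the *largest* Jordan block for λ (equivalently, the smallest k with (A − λI)^k v = 0 for every generalised eigenvector v of λ).

  λ = -1: largest Jordan block has size 1, contributing (x + 1)
  λ = 0: largest Jordan block has size 1, contributing (x − 0)

So m_A(x) = x*(x + 1) = x^2 + x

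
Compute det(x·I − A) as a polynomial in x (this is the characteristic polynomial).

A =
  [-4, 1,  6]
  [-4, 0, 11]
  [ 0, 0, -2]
x^3 + 6*x^2 + 12*x + 8

Expanding det(x·I − A) (e.g. by cofactor expansion or by noting that A is similar to its Jordan form J, which has the same characteristic polynomial as A) gives
  χ_A(x) = x^3 + 6*x^2 + 12*x + 8
which factors as (x + 2)^3. The eigenvalues (with algebraic multiplicities) are λ = -2 with multiplicity 3.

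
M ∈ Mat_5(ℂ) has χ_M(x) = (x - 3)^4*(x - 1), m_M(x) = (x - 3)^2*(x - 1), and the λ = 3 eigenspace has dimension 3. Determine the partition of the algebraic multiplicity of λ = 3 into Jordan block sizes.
Block sizes for λ = 3: [2, 1, 1]

Step 1 — from the characteristic polynomial, algebraic multiplicity of λ = 3 is 4. From dim ker(M − (3)·I) = 3, there are exactly 3 Jordan blocks for λ = 3.
Step 2 — from the minimal polynomial, the factor (x − 3)^2 tells us the largest block for λ = 3 has size 2.
Step 3 — with total size 4, 3 blocks, and largest block 2, the block sizes (in nonincreasing order) are [2, 1, 1].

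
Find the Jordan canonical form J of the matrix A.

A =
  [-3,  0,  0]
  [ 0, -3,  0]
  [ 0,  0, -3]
J_1(-3) ⊕ J_1(-3) ⊕ J_1(-3)

The characteristic polynomial is
  det(x·I − A) = x^3 + 9*x^2 + 27*x + 27 = (x + 3)^3

Eigenvalues and multiplicities (the geometric multiplicity of λ is n − rank(A − λI), which equals the number of Jordan blocks for λ):
  λ = -3: algebraic multiplicity = 3, geometric multiplicity = 3

Determining the block sizes for each eigenvalue:
  λ = -3: gm = am = 3, so every block has size 1 → block sizes [1, 1, 1]

Assembling the blocks gives a Jordan form
J =
  [-3,  0,  0]
  [ 0, -3,  0]
  [ 0,  0, -3]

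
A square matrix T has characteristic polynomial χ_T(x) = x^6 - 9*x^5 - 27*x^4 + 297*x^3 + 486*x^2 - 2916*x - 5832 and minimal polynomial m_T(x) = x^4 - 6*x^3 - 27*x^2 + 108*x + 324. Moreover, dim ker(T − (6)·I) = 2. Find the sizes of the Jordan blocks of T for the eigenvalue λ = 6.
Block sizes for λ = 6: [2, 1]

Step 1 — from the characteristic polynomial, algebraic multiplicity of λ = 6 is 3. From dim ker(T − (6)·I) = 2, there are exactly 2 Jordan blocks for λ = 6.
Step 2 — from the minimal polynomial, the factor (x − 6)^2 tells us the largest block for λ = 6 has size 2.
Step 3 — with total size 3, 2 blocks, and largest block 2, the block sizes (in nonincreasing order) are [2, 1].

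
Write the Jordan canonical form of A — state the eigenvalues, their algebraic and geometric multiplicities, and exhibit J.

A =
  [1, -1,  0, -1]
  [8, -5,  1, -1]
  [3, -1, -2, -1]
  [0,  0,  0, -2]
J_3(-2) ⊕ J_1(-2)

The characteristic polynomial is
  det(x·I − A) = x^4 + 8*x^3 + 24*x^2 + 32*x + 16 = (x + 2)^4

Eigenvalues and multiplicities (the geometric multiplicity of λ is n − rank(A − λI), which equals the number of Jordan blocks for λ):
  λ = -2: algebraic multiplicity = 4, geometric multiplicity = 2

Determining the block sizes for each eigenvalue:
  λ = -2: with am = 4 and gm = 2, the partition is not yet determined (e.g. several partitions of 4 into 2 parts exist). Let N = A − (-2)·I. Computing rank(N^1) = 2, rank(N^2) = 1, rank(N^3) = 0; the number of blocks of size ≥ j is rank(N^{j−1}) − rank(N^j), giving [2, 1, 1]. So we have 1 block(s) of size 3, 1 block(s) of size 1 → block sizes [3, 1]

Assembling the blocks gives a Jordan form
J =
  [-2,  1,  0,  0]
  [ 0, -2,  1,  0]
  [ 0,  0, -2,  0]
  [ 0,  0,  0, -2]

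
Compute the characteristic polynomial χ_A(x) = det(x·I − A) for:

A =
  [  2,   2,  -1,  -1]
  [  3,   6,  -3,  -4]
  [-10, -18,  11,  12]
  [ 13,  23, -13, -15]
x^4 - 4*x^3 + 6*x^2 - 4*x + 1

Expanding det(x·I − A) (e.g. by cofactor expansion or by noting that A is similar to its Jordan form J, which has the same characteristic polynomial as A) gives
  χ_A(x) = x^4 - 4*x^3 + 6*x^2 - 4*x + 1
which factors as (x - 1)^4. The eigenvalues (with algebraic multiplicities) are λ = 1 with multiplicity 4.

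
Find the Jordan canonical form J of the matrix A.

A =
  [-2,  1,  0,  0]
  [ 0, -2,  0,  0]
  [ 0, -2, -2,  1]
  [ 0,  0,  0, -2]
J_2(-2) ⊕ J_2(-2)

The characteristic polynomial is
  det(x·I − A) = x^4 + 8*x^3 + 24*x^2 + 32*x + 16 = (x + 2)^4

Eigenvalues and multiplicities (the geometric multiplicity of λ is n − rank(A − λI), which equals the number of Jordan blocks for λ):
  λ = -2: algebraic multiplicity = 4, geometric multiplicity = 2

Determining the block sizes for each eigenvalue:
  λ = -2: with am = 4 and gm = 2, the partition is not yet determined (e.g. several partitions of 4 into 2 parts exist). Let N = A − (-2)·I. Computing rank(N^1) = 2, rank(N^2) = 0; the number of blocks of size ≥ j is rank(N^{j−1}) − rank(N^j), giving [2, 2]. So we have 2 block(s) of size 2 → block sizes [2, 2]

Assembling the blocks gives a Jordan form
J =
  [-2,  1,  0,  0]
  [ 0, -2,  0,  0]
  [ 0,  0, -2,  1]
  [ 0,  0,  0, -2]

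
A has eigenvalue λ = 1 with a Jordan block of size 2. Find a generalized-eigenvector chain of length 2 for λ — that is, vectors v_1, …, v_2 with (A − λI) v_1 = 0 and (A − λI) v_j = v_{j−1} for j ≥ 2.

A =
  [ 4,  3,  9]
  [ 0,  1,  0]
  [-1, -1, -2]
A Jordan chain for λ = 1 of length 2:
v_1 = (3, 0, -1)ᵀ
v_2 = (1, 0, 0)ᵀ

Let N = A − (1)·I. We want v_2 with N^2 v_2 = 0 but N^1 v_2 ≠ 0; then v_{j-1} := N · v_j for j = 2, …, 2.

Pick v_2 = (1, 0, 0)ᵀ.
Then v_1 = N · v_2 = (3, 0, -1)ᵀ.

Sanity check: (A − (1)·I) v_1 = (0, 0, 0)ᵀ = 0. ✓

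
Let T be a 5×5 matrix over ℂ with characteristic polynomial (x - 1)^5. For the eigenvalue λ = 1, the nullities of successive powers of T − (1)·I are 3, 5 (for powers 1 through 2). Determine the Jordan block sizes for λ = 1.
Block sizes for λ = 1: [2, 2, 1]

From the dimensions of kernels of powers, the number of Jordan blocks of size at least j is d_j − d_{j−1} where d_j = dim ker(N^j) (with d_0 = 0). Computing the differences gives [3, 2].
The number of blocks of size exactly k is (#blocks of size ≥ k) − (#blocks of size ≥ k + 1), so the partition is: 1 block(s) of size 1, 2 block(s) of size 2.
In nonincreasing order the block sizes are [2, 2, 1].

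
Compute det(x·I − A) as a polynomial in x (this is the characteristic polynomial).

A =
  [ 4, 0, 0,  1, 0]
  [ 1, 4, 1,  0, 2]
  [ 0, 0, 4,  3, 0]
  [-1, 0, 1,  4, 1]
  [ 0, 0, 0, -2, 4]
x^5 - 20*x^4 + 160*x^3 - 640*x^2 + 1280*x - 1024

Expanding det(x·I − A) (e.g. by cofactor expansion or by noting that A is similar to its Jordan form J, which has the same characteristic polynomial as A) gives
  χ_A(x) = x^5 - 20*x^4 + 160*x^3 - 640*x^2 + 1280*x - 1024
which factors as (x - 4)^5. The eigenvalues (with algebraic multiplicities) are λ = 4 with multiplicity 5.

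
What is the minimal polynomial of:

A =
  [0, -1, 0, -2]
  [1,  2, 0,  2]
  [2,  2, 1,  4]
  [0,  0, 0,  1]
x^2 - 2*x + 1

The characteristic polynomial is χ_A(x) = (x - 1)^4, so the eigenvalues are known. The minimal polynomial is
  m_A(x) = Π_λ (x − λ)^{k_λ}
where k_λ is the size of the *largest* Jordan block for λ (equivalently, the smallest k with (A − λI)^k v = 0 for every generalised eigenvector v of λ).

  λ = 1: largest Jordan block has size 2, contributing (x − 1)^2

So m_A(x) = (x - 1)^2 = x^2 - 2*x + 1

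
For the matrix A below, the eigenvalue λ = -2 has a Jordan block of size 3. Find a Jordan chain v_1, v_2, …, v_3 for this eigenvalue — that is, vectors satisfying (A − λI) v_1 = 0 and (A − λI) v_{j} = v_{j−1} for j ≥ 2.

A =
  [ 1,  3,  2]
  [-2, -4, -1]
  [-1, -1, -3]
A Jordan chain for λ = -2 of length 3:
v_1 = (1, -1, 0)ᵀ
v_2 = (3, -2, -1)ᵀ
v_3 = (1, 0, 0)ᵀ

Let N = A − (-2)·I. We want v_3 with N^3 v_3 = 0 but N^2 v_3 ≠ 0; then v_{j-1} := N · v_j for j = 3, …, 2.

Pick v_3 = (1, 0, 0)ᵀ.
Then v_2 = N · v_3 = (3, -2, -1)ᵀ.
Then v_1 = N · v_2 = (1, -1, 0)ᵀ.

Sanity check: (A − (-2)·I) v_1 = (0, 0, 0)ᵀ = 0. ✓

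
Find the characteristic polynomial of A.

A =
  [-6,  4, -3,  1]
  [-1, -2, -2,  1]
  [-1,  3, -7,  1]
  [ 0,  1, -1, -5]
x^4 + 20*x^3 + 150*x^2 + 500*x + 625

Expanding det(x·I − A) (e.g. by cofactor expansion or by noting that A is similar to its Jordan form J, which has the same characteristic polynomial as A) gives
  χ_A(x) = x^4 + 20*x^3 + 150*x^2 + 500*x + 625
which factors as (x + 5)^4. The eigenvalues (with algebraic multiplicities) are λ = -5 with multiplicity 4.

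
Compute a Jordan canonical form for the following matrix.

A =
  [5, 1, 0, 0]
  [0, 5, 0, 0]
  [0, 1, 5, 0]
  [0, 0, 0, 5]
J_2(5) ⊕ J_1(5) ⊕ J_1(5)

The characteristic polynomial is
  det(x·I − A) = x^4 - 20*x^3 + 150*x^2 - 500*x + 625 = (x - 5)^4

Eigenvalues and multiplicities (the geometric multiplicity of λ is n − rank(A − λI), which equals the number of Jordan blocks for λ):
  λ = 5: algebraic multiplicity = 4, geometric multiplicity = 3

Determining the block sizes for each eigenvalue:
  λ = 5: 3 blocks summing to 4 forces exactly one block of size 2 and the rest size 1 → block sizes [2, 1, 1]

Assembling the blocks gives a Jordan form
J =
  [5, 1, 0, 0]
  [0, 5, 0, 0]
  [0, 0, 5, 0]
  [0, 0, 0, 5]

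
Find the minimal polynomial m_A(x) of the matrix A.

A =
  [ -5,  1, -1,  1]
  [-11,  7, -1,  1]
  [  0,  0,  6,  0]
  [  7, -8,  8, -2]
x^3 - 27*x - 54

The characteristic polynomial is χ_A(x) = (x - 6)^2*(x + 3)^2, so the eigenvalues are known. The minimal polynomial is
  m_A(x) = Π_λ (x − λ)^{k_λ}
where k_λ is the size of the *largest* Jordan block for λ (equivalently, the smallest k with (A − λI)^k v = 0 for every generalised eigenvector v of λ).

  λ = -3: largest Jordan block has size 2, contributing (x + 3)^2
  λ = 6: largest Jordan block has size 1, contributing (x − 6)

So m_A(x) = (x - 6)*(x + 3)^2 = x^3 - 27*x - 54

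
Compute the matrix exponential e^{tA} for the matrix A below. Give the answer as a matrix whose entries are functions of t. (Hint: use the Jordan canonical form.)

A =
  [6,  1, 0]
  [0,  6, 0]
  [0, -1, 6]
e^{tA} =
  [exp(6*t), t*exp(6*t), 0]
  [0, exp(6*t), 0]
  [0, -t*exp(6*t), exp(6*t)]

Strategy: write A = P · J · P⁻¹ where J is a Jordan canonical form, so e^{tA} = P · e^{tJ} · P⁻¹, and e^{tJ} can be computed block-by-block.

A has Jordan form
J =
  [6, 1, 0]
  [0, 6, 0]
  [0, 0, 6]
(up to reordering of blocks).

Per-block formulas:
  For a 2×2 Jordan block J_2(6): exp(t · J_2(6)) = e^(6t)·(I + t·N), where N is the 2×2 nilpotent shift.
  For a 1×1 block at λ = 6: exp(t · [6]) = [e^(6t)].

After assembling e^{tJ} and conjugating by P, we get:

e^{tA} =
  [exp(6*t), t*exp(6*t), 0]
  [0, exp(6*t), 0]
  [0, -t*exp(6*t), exp(6*t)]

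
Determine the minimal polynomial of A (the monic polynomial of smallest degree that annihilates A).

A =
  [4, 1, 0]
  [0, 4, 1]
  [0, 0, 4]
x^3 - 12*x^2 + 48*x - 64

The characteristic polynomial is χ_A(x) = (x - 4)^3, so the eigenvalues are known. The minimal polynomial is
  m_A(x) = Π_λ (x − λ)^{k_λ}
where k_λ is the size of the *largest* Jordan block for λ (equivalently, the smallest k with (A − λI)^k v = 0 for every generalised eigenvector v of λ).

  λ = 4: largest Jordan block has size 3, contributing (x − 4)^3

So m_A(x) = (x - 4)^3 = x^3 - 12*x^2 + 48*x - 64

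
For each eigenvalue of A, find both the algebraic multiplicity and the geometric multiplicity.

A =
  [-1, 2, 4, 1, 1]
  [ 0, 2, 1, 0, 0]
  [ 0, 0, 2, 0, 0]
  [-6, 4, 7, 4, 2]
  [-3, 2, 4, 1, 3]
λ = 2: alg = 5, geom = 3

Step 1 — factor the characteristic polynomial to read off the algebraic multiplicities:
  χ_A(x) = (x - 2)^5

Step 2 — compute geometric multiplicities via the rank-nullity identity g(λ) = n − rank(A − λI):
  rank(A − (2)·I) = 2, so dim ker(A − (2)·I) = n − 2 = 3

Summary:
  λ = 2: algebraic multiplicity = 5, geometric multiplicity = 3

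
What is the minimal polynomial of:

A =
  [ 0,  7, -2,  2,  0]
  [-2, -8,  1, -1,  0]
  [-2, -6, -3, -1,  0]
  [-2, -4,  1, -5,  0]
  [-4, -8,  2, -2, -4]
x^3 + 12*x^2 + 48*x + 64

The characteristic polynomial is χ_A(x) = (x + 4)^5, so the eigenvalues are known. The minimal polynomial is
  m_A(x) = Π_λ (x − λ)^{k_λ}
where k_λ is the size of the *largest* Jordan block for λ (equivalently, the smallest k with (A − λI)^k v = 0 for every generalised eigenvector v of λ).

  λ = -4: largest Jordan block has size 3, contributing (x + 4)^3

So m_A(x) = (x + 4)^3 = x^3 + 12*x^2 + 48*x + 64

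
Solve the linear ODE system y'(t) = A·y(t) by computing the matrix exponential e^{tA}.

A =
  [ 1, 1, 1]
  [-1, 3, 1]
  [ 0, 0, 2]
e^{tA} =
  [-t*exp(2*t) + exp(2*t), t*exp(2*t), t*exp(2*t)]
  [-t*exp(2*t), t*exp(2*t) + exp(2*t), t*exp(2*t)]
  [0, 0, exp(2*t)]

Strategy: write A = P · J · P⁻¹ where J is a Jordan canonical form, so e^{tA} = P · e^{tJ} · P⁻¹, and e^{tJ} can be computed block-by-block.

A has Jordan form
J =
  [2, 1, 0]
  [0, 2, 0]
  [0, 0, 2]
(up to reordering of blocks).

Per-block formulas:
  For a 2×2 Jordan block J_2(2): exp(t · J_2(2)) = e^(2t)·(I + t·N), where N is the 2×2 nilpotent shift.
  For a 1×1 block at λ = 2: exp(t · [2]) = [e^(2t)].

After assembling e^{tJ} and conjugating by P, we get:

e^{tA} =
  [-t*exp(2*t) + exp(2*t), t*exp(2*t), t*exp(2*t)]
  [-t*exp(2*t), t*exp(2*t) + exp(2*t), t*exp(2*t)]
  [0, 0, exp(2*t)]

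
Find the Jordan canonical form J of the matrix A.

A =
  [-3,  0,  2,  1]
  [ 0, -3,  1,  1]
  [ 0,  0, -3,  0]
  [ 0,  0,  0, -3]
J_2(-3) ⊕ J_2(-3)

The characteristic polynomial is
  det(x·I − A) = x^4 + 12*x^3 + 54*x^2 + 108*x + 81 = (x + 3)^4

Eigenvalues and multiplicities (the geometric multiplicity of λ is n − rank(A − λI), which equals the number of Jordan blocks for λ):
  λ = -3: algebraic multiplicity = 4, geometric multiplicity = 2

Determining the block sizes for each eigenvalue:
  λ = -3: with am = 4 and gm = 2, the partition is not yet determined (e.g. several partitions of 4 into 2 parts exist). Let N = A − (-3)·I. Computing rank(N^1) = 2, rank(N^2) = 0; the number of blocks of size ≥ j is rank(N^{j−1}) − rank(N^j), giving [2, 2]. So we have 2 block(s) of size 2 → block sizes [2, 2]

Assembling the blocks gives a Jordan form
J =
  [-3,  1,  0,  0]
  [ 0, -3,  0,  0]
  [ 0,  0, -3,  1]
  [ 0,  0,  0, -3]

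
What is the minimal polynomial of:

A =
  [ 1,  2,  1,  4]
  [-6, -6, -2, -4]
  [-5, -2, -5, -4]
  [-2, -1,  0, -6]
x^2 + 8*x + 16

The characteristic polynomial is χ_A(x) = (x + 4)^4, so the eigenvalues are known. The minimal polynomial is
  m_A(x) = Π_λ (x − λ)^{k_λ}
where k_λ is the size of the *largest* Jordan block for λ (equivalently, the smallest k with (A − λI)^k v = 0 for every generalised eigenvector v of λ).

  λ = -4: largest Jordan block has size 2, contributing (x + 4)^2

So m_A(x) = (x + 4)^2 = x^2 + 8*x + 16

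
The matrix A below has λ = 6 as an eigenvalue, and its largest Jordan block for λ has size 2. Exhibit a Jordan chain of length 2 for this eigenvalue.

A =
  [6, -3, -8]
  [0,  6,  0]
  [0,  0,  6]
A Jordan chain for λ = 6 of length 2:
v_1 = (-3, 0, 0)ᵀ
v_2 = (0, 1, 0)ᵀ

Let N = A − (6)·I. We want v_2 with N^2 v_2 = 0 but N^1 v_2 ≠ 0; then v_{j-1} := N · v_j for j = 2, …, 2.

Pick v_2 = (0, 1, 0)ᵀ.
Then v_1 = N · v_2 = (-3, 0, 0)ᵀ.

Sanity check: (A − (6)·I) v_1 = (0, 0, 0)ᵀ = 0. ✓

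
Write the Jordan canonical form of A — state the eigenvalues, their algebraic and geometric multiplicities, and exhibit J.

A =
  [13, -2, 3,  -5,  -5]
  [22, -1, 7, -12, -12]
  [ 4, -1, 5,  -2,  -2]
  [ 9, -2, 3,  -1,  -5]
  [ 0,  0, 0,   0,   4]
J_3(4) ⊕ J_1(4) ⊕ J_1(4)

The characteristic polynomial is
  det(x·I − A) = x^5 - 20*x^4 + 160*x^3 - 640*x^2 + 1280*x - 1024 = (x - 4)^5

Eigenvalues and multiplicities (the geometric multiplicity of λ is n − rank(A − λI), which equals the number of Jordan blocks for λ):
  λ = 4: algebraic multiplicity = 5, geometric multiplicity = 3

Determining the block sizes for each eigenvalue:
  λ = 4: with am = 5 and gm = 3, the partition is not yet determined (e.g. several partitions of 5 into 3 parts exist). Let N = A − (4)·I. Computing rank(N^1) = 2, rank(N^2) = 1, rank(N^3) = 0; the number of blocks of size ≥ j is rank(N^{j−1}) − rank(N^j), giving [3, 1, 1]. So we have 1 block(s) of size 3, 2 block(s) of size 1 → block sizes [3, 1, 1]

Assembling the blocks gives a Jordan form
J =
  [4, 1, 0, 0, 0]
  [0, 4, 1, 0, 0]
  [0, 0, 4, 0, 0]
  [0, 0, 0, 4, 0]
  [0, 0, 0, 0, 4]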